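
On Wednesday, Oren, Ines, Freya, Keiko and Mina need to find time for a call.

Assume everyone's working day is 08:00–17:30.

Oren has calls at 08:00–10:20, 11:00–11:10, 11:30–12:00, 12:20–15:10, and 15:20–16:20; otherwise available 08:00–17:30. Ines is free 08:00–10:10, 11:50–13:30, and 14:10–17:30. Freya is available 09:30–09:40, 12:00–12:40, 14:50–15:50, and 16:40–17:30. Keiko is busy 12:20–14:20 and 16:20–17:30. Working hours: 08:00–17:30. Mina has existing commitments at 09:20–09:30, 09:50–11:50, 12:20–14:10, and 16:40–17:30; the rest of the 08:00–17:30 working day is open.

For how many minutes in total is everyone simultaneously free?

Oren free within 08:00–17:30: 10:20–11:00, 11:10–11:30, 12:00–12:20, 15:10–15:20, 16:20–17:30.
Keiko free within 08:00–17:30: 08:00–12:20, 14:20–16:20.
Mina free within 08:00–17:30: 08:00–09:20, 09:30–09:50, 11:50–12:20, 14:10–16:40.
Oren ∩ Ines: 12:00–12:20, 15:10–15:20, 16:20–17:30.
Oren ∩ Ines ∩ Freya: 12:00–12:20, 15:10–15:20, 16:40–17:30.
Oren ∩ Ines ∩ Freya ∩ Keiko: 12:00–12:20, 15:10–15:20.
Oren ∩ Ines ∩ Freya ∩ Keiko ∩ Mina: 12:00–12:20, 15:10–15:20.
Total common minutes: 20 + 10 = 30.

30 minutes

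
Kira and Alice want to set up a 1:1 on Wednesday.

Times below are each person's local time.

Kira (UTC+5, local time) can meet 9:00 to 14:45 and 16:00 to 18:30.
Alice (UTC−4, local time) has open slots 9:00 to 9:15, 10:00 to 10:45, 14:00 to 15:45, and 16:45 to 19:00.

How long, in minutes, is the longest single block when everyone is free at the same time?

Kira → UTC: 04:00–09:45, 11:00–13:30.
Alice → UTC: 13:00–13:15, 14:00–14:45, 18:00–19:45, 20:45–23:00.
Kira ∩ Alice: 13:00–13:15.
Single common window of 15 minutes.

15 minutes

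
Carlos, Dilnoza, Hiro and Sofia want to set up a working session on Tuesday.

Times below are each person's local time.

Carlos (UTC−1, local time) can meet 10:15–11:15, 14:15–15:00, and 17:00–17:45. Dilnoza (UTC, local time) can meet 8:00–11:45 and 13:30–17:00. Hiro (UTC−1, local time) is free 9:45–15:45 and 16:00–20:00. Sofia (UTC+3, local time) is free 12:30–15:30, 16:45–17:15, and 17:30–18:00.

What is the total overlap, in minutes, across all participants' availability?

Carlos → UTC: 11:15–12:15, 15:15–16:00, 18:00–18:45.
Dilnoza → UTC: 08:00–11:45, 13:30–17:00.
Hiro → UTC: 10:45–16:45, 17:00–21:00.
Sofia → UTC: 09:30–12:30, 13:45–14:15, 14:30–15:00.
Carlos ∩ Dilnoza: 11:15–11:45, 15:15–16:00.
Carlos ∩ Dilnoza ∩ Hiro: 11:15–11:45, 15:15–16:00.
Carlos ∩ Dilnoza ∩ Hiro ∩ Sofia: 11:15–11:45.
Total common minutes: 30.

30 minutes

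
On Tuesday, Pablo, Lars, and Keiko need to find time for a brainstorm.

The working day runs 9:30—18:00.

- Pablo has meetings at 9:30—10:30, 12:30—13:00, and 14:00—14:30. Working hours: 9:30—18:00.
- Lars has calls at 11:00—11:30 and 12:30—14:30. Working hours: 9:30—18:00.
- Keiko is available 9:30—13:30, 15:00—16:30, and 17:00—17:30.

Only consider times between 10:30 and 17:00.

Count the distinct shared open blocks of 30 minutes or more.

3

Pablo free within 09:30–18:00: 10:30–12:30, 13:00–14:00, 14:30–18:00.
Lars free within 09:30–18:00: 09:30–11:00, 11:30–12:30, 14:30–18:00.
Pablo ∩ Lars: 10:30–11:00, 11:30–12:30, 14:30–18:00.
Pablo ∩ Lars ∩ Keiko: 10:30–11:00, 11:30–12:30, 15:00–16:30, 17:00–17:30.
Restricted to 10:30–17:00: 10:30–11:00, 11:30–12:30, 15:00–16:30.
Windows ≥ 30 min: 10:30–11:00, 11:30–12:30, 15:00–16:30.
That's 3 windows.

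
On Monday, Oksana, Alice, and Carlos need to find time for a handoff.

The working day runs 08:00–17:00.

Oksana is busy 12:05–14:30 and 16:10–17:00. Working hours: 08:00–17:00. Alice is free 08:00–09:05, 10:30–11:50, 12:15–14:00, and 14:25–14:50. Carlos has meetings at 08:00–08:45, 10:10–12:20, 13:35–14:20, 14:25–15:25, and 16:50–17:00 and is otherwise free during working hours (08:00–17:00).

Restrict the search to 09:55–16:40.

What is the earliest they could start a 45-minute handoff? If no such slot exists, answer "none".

none

Oksana free within 08:00–17:00: 08:00–12:05, 14:30–16:10.
Carlos free within 08:00–17:00: 08:45–10:10, 12:20–13:35, 14:20–14:25, 15:25–16:50.
Oksana ∩ Alice: 08:00–09:05, 10:30–11:50, 14:30–14:50.
Oksana ∩ Alice ∩ Carlos: 08:45–09:05.
Restricted to 09:55–16:40: (none).
Windows ≥ 45 min: (none).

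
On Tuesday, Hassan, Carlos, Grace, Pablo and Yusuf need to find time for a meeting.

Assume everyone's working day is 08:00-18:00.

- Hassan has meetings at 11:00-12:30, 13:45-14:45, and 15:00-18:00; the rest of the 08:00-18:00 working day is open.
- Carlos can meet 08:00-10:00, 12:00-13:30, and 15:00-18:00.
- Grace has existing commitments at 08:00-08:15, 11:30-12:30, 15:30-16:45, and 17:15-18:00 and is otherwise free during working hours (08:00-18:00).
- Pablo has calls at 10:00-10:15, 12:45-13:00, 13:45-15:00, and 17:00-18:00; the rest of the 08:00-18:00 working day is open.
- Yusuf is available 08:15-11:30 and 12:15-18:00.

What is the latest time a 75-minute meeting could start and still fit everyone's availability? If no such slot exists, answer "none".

08:45

Hassan free within 08:00–18:00: 08:00–11:00, 12:30–13:45, 14:45–15:00.
Grace free within 08:00–18:00: 08:15–11:30, 12:30–15:30, 16:45–17:15.
Pablo free within 08:00–18:00: 08:00–10:00, 10:15–12:45, 13:00–13:45, 15:00–17:00.
Hassan ∩ Carlos: 08:00–10:00, 12:30–13:30.
Hassan ∩ Carlos ∩ Grace: 08:15–10:00, 12:30–13:30.
Hassan ∩ Carlos ∩ Grace ∩ Pablo: 08:15–10:00, 12:30–12:45, 13:00–13:30.
Hassan ∩ Carlos ∩ Grace ∩ Pablo ∩ Yusuf: 08:15–10:00, 12:30–12:45, 13:00–13:30.
Windows ≥ 75 min: 08:15–10:00.
Latest start in the last window 08:15–10:00 is 10:00 − 75 min = 08:45.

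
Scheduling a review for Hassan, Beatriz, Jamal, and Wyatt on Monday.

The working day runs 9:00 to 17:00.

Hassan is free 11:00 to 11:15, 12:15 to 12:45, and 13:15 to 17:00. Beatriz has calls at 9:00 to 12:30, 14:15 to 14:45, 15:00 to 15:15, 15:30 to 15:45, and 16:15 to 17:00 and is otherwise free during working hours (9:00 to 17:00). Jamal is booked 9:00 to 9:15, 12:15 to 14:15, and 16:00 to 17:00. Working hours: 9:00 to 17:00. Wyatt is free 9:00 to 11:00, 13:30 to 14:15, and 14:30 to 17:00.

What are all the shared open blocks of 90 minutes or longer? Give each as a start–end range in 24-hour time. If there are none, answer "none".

none

Beatriz free within 09:00–17:00: 12:30–14:15, 14:45–15:00, 15:15–15:30, 15:45–16:15.
Jamal free within 09:00–17:00: 09:15–12:15, 14:15–16:00.
Hassan ∩ Beatriz: 12:30–12:45, 13:15–14:15, 14:45–15:00, 15:15–15:30, 15:45–16:15.
Hassan ∩ Beatriz ∩ Jamal: 14:45–15:00, 15:15–15:30, 15:45–16:00.
Hassan ∩ Beatriz ∩ Jamal ∩ Wyatt: 14:45–15:00, 15:15–15:30, 15:45–16:00.
Windows ≥ 90 min: (none).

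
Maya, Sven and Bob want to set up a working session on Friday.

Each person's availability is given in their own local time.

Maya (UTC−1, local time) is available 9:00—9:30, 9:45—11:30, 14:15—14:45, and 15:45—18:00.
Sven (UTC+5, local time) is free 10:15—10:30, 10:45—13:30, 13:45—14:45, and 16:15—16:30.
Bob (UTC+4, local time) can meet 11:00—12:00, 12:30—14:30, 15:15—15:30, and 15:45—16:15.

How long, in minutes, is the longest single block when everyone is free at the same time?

Maya → UTC: 10:00–10:30, 10:45–12:30, 15:15–15:45, 16:45–19:00.
Sven → UTC: 05:15–05:30, 05:45–08:30, 08:45–09:45, 11:15–11:30.
Bob → UTC: 07:00–08:00, 08:30–10:30, 11:15–11:30, 11:45–12:15.
Maya ∩ Sven: 11:15–11:30.
Maya ∩ Sven ∩ Bob: 11:15–11:30.
Single common window of 15 minutes.

15 minutes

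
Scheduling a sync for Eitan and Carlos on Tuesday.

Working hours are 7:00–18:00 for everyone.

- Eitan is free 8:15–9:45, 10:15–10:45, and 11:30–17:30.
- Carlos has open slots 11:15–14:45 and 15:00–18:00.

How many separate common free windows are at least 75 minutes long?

2

Eitan ∩ Carlos: 11:30–14:45, 15:00–17:30.
Windows ≥ 75 min: 11:30–14:45, 15:00–17:30.
That's 2 windows.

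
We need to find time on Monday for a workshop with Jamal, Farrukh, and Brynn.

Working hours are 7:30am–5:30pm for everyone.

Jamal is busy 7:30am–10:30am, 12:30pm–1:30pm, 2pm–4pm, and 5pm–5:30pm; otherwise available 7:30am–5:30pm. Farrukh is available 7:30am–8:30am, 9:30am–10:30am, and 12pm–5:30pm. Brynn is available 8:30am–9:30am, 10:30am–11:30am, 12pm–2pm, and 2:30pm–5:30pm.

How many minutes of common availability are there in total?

120 minutes

Jamal free within 07:30–17:30: 10:30–12:30, 13:30–14:00, 16:00–17:00.
Jamal ∩ Farrukh: 12:00–12:30, 13:30–14:00, 16:00–17:00.
Jamal ∩ Farrukh ∩ Brynn: 12:00–12:30, 13:30–14:00, 16:00–17:00.
Total common minutes: 30 + 30 + 60 = 120.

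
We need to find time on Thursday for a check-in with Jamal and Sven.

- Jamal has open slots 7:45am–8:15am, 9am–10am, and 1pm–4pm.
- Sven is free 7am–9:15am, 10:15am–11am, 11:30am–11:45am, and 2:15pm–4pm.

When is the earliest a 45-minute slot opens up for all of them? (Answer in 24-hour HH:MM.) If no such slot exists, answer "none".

14:15

Jamal ∩ Sven: 07:45–08:15, 09:00–09:15, 14:15–16:00.
Windows ≥ 45 min: 14:15–16:00.
Earliest such window starts at 14:15.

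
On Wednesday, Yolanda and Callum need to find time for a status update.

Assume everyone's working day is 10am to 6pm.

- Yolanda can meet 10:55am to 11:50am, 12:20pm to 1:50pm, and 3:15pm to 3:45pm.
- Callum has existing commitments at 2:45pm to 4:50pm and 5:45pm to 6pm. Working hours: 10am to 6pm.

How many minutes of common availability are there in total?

Callum free within 10:00–18:00: 10:00–14:45, 16:50–17:45.
Yolanda ∩ Callum: 10:55–11:50, 12:20–13:50.
Total common minutes: 55 + 90 = 145.

145 minutes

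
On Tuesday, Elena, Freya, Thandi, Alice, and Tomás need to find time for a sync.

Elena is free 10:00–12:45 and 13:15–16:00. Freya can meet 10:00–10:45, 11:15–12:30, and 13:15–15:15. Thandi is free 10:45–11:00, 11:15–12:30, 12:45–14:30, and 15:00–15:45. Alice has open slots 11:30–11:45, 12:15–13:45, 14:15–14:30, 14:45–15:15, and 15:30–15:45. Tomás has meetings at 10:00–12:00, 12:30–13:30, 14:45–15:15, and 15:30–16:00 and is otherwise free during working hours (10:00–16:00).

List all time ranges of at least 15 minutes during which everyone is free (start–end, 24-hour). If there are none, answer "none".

Tomás free within 10:00–16:00: 12:00–12:30, 13:30–14:45, 15:15–15:30.
Elena ∩ Freya: 10:00–10:45, 11:15–12:30, 13:15–15:15.
Elena ∩ Freya ∩ Thandi: 11:15–12:30, 13:15–14:30, 15:00–15:15.
Elena ∩ Freya ∩ Thandi ∩ Alice: 11:30–11:45, 12:15–12:30, 13:15–13:45, 14:15–14:30, 15:00–15:15.
Elena ∩ Freya ∩ Thandi ∩ Alice ∩ Tomás: 12:15–12:30, 13:30–13:45, 14:15–14:30.
Windows ≥ 15 min: 12:15–12:30, 13:30–13:45, 14:15–14:30.

12:15–12:30, 13:30–13:45, 14:15–14:30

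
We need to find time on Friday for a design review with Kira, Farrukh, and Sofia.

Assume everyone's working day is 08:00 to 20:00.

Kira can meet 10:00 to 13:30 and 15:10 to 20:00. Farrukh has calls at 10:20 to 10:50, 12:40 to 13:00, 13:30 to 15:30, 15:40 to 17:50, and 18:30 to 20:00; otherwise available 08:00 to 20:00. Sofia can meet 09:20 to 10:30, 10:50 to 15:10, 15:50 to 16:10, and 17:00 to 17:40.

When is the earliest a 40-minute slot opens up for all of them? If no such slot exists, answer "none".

10:50

Farrukh free within 08:00–20:00: 08:00–10:20, 10:50–12:40, 13:00–13:30, 15:30–15:40, 17:50–18:30.
Kira ∩ Farrukh: 10:00–10:20, 10:50–12:40, 13:00–13:30, 15:30–15:40, 17:50–18:30.
Kira ∩ Farrukh ∩ Sofia: 10:00–10:20, 10:50–12:40, 13:00–13:30.
Windows ≥ 40 min: 10:50–12:40.
Earliest such window starts at 10:50.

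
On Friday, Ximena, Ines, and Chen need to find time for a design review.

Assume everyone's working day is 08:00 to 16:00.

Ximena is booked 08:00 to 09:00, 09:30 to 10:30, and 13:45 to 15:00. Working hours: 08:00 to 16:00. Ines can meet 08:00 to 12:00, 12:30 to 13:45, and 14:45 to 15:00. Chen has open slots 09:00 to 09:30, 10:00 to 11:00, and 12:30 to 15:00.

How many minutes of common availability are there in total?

Ximena free within 08:00–16:00: 09:00–09:30, 10:30–13:45, 15:00–16:00.
Ximena ∩ Ines: 09:00–09:30, 10:30–12:00, 12:30–13:45.
Ximena ∩ Ines ∩ Chen: 09:00–09:30, 10:30–11:00, 12:30–13:45.
Total common minutes: 30 + 30 + 75 = 135.

135 minutes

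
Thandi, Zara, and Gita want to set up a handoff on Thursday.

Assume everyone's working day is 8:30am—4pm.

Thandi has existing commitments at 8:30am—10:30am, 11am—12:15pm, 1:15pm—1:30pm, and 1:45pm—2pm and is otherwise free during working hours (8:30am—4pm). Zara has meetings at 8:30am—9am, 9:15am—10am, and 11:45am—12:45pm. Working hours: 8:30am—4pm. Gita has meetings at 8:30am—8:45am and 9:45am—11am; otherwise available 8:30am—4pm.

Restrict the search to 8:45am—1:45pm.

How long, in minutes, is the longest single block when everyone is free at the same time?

30 minutes

Thandi free within 08:30–16:00: 10:30–11:00, 12:15–13:15, 13:30–13:45, 14:00–16:00.
Zara free within 08:30–16:00: 09:00–09:15, 10:00–11:45, 12:45–16:00.
Gita free within 08:30–16:00: 08:45–09:45, 11:00–16:00.
Thandi ∩ Zara: 10:30–11:00, 12:45–13:15, 13:30–13:45, 14:00–16:00.
Thandi ∩ Zara ∩ Gita: 12:45–13:15, 13:30–13:45, 14:00–16:00.
Restricted to 08:45–13:45: 12:45–13:15, 13:30–13:45.
Common window lengths: 30, 15 min; longest is 30.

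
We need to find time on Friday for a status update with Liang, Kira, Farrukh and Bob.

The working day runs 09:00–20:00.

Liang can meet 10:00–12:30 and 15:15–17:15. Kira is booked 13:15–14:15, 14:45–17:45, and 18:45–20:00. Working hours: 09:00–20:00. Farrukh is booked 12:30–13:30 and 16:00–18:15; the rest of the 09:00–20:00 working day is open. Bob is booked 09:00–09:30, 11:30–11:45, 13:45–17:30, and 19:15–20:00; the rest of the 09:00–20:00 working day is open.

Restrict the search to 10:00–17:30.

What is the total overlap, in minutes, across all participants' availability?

135 minutes

Kira free within 09:00–20:00: 09:00–13:15, 14:15–14:45, 17:45–18:45.
Farrukh free within 09:00–20:00: 09:00–12:30, 13:30–16:00, 18:15–20:00.
Bob free within 09:00–20:00: 09:30–11:30, 11:45–13:45, 17:30–19:15.
Liang ∩ Kira: 10:00–12:30.
Liang ∩ Kira ∩ Farrukh: 10:00–12:30.
Liang ∩ Kira ∩ Farrukh ∩ Bob: 10:00–11:30, 11:45–12:30.
Restricted to 10:00–17:30: 10:00–11:30, 11:45–12:30.
Total common minutes: 90 + 45 = 135.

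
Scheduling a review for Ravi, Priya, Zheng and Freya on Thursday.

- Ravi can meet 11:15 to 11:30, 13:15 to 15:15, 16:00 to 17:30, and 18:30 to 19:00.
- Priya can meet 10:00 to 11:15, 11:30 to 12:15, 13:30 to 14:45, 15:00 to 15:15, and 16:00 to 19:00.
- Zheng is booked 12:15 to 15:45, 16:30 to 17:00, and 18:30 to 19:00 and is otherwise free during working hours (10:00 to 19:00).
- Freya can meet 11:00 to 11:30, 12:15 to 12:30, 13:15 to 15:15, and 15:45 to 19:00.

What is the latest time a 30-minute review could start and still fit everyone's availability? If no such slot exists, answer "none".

Zheng free within 10:00–19:00: 10:00–12:15, 15:45–16:30, 17:00–18:30.
Ravi ∩ Priya: 13:30–14:45, 15:00–15:15, 16:00–17:30, 18:30–19:00.
Ravi ∩ Priya ∩ Zheng: 16:00–16:30, 17:00–17:30.
Ravi ∩ Priya ∩ Zheng ∩ Freya: 16:00–16:30, 17:00–17:30.
Windows ≥ 30 min: 16:00–16:30, 17:00–17:30.
Latest start in the last window 17:00–17:30 is 17:30 − 30 min = 17:00.

17:00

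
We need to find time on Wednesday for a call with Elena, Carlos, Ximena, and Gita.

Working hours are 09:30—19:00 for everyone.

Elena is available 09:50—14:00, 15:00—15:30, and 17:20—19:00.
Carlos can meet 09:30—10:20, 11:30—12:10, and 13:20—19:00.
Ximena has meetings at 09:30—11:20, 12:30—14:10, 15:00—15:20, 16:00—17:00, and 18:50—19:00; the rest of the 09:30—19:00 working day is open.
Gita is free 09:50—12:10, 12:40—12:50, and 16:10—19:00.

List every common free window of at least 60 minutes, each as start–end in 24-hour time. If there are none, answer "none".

Ximena free within 09:30–19:00: 11:20–12:30, 14:10–15:00, 15:20–16:00, 17:00–18:50.
Elena ∩ Carlos: 09:50–10:20, 11:30–12:10, 13:20–14:00, 15:00–15:30, 17:20–19:00.
Elena ∩ Carlos ∩ Ximena: 11:30–12:10, 15:20–15:30, 17:20–18:50.
Elena ∩ Carlos ∩ Ximena ∩ Gita: 11:30–12:10, 17:20–18:50.
Windows ≥ 60 min: 17:20–18:50.

17:20–18:50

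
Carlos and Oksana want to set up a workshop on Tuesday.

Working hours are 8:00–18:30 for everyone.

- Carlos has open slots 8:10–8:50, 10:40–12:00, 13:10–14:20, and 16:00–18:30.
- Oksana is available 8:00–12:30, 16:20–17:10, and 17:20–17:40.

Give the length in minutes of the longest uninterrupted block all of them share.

Carlos ∩ Oksana: 08:10–08:50, 10:40–12:00, 16:20–17:10, 17:20–17:40.
Common window lengths: 40, 80, 50, 20 min; longest is 80.

80 minutes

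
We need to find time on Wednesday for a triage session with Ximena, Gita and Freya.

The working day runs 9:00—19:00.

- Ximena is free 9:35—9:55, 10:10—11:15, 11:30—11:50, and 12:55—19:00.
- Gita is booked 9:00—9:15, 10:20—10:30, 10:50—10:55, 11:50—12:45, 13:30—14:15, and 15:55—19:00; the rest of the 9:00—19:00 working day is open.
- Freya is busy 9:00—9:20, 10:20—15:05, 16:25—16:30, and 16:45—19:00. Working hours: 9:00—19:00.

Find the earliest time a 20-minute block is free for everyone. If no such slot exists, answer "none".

Gita free within 09:00–19:00: 09:15–10:20, 10:30–10:50, 10:55–11:50, 12:45–13:30, 14:15–15:55.
Freya free within 09:00–19:00: 09:20–10:20, 15:05–16:25, 16:30–16:45.
Ximena ∩ Gita: 09:35–09:55, 10:10–10:20, 10:30–10:50, 10:55–11:15, 11:30–11:50, 12:55–13:30, 14:15–15:55.
Ximena ∩ Gita ∩ Freya: 09:35–09:55, 10:10–10:20, 15:05–15:55.
Windows ≥ 20 min: 09:35–09:55, 15:05–15:55.
Earliest such window starts at 09:35.

09:35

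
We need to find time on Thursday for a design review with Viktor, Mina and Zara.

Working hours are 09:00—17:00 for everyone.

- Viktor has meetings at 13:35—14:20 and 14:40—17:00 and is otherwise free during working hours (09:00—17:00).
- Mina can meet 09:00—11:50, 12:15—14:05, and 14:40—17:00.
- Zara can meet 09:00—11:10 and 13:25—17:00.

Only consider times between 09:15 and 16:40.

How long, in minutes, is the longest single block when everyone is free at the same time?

Viktor free within 09:00–17:00: 09:00–13:35, 14:20–14:40.
Viktor ∩ Mina: 09:00–11:50, 12:15–13:35.
Viktor ∩ Mina ∩ Zara: 09:00–11:10, 13:25–13:35.
Restricted to 09:15–16:40: 09:15–11:10, 13:25–13:35.
Common window lengths: 115, 10 min; longest is 115.

115 minutes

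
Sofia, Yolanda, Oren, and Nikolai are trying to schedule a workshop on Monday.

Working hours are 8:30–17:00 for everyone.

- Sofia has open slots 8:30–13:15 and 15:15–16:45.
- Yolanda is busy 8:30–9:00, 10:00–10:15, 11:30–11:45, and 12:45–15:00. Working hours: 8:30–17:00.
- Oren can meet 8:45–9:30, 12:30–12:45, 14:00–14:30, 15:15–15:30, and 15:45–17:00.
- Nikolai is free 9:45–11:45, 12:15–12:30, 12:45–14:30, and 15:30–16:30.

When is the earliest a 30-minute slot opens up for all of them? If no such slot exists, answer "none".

15:45

Yolanda free within 08:30–17:00: 09:00–10:00, 10:15–11:30, 11:45–12:45, 15:00–17:00.
Sofia ∩ Yolanda: 09:00–10:00, 10:15–11:30, 11:45–12:45, 15:15–16:45.
Sofia ∩ Yolanda ∩ Oren: 09:00–09:30, 12:30–12:45, 15:15–15:30, 15:45–16:45.
Sofia ∩ Yolanda ∩ Oren ∩ Nikolai: 15:45–16:30.
Windows ≥ 30 min: 15:45–16:30.
Earliest such window starts at 15:45.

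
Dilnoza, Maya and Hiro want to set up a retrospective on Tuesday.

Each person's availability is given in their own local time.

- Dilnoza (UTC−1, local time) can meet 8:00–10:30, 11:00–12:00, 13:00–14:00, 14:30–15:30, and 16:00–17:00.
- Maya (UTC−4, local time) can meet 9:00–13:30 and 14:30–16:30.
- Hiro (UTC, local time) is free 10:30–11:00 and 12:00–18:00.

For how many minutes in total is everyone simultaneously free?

Dilnoza → UTC: 09:00–11:30, 12:00–13:00, 14:00–15:00, 15:30–16:30, 17:00–18:00.
Maya → UTC: 13:00–17:30, 18:30–20:30.
Hiro → UTC: 10:30–11:00, 12:00–18:00.
Dilnoza ∩ Maya: 14:00–15:00, 15:30–16:30, 17:00–17:30.
Dilnoza ∩ Maya ∩ Hiro: 14:00–15:00, 15:30–16:30, 17:00–17:30.
Total common minutes: 60 + 60 + 30 = 150.

150 minutes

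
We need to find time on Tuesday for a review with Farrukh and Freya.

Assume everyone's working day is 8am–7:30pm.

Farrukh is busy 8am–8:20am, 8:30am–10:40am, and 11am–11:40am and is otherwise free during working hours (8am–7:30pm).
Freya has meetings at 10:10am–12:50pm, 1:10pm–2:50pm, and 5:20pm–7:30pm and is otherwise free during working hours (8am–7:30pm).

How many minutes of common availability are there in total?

180 minutes

Farrukh free within 08:00–19:30: 08:20–08:30, 10:40–11:00, 11:40–19:30.
Freya free within 08:00–19:30: 08:00–10:10, 12:50–13:10, 14:50–17:20.
Farrukh ∩ Freya: 08:20–08:30, 12:50–13:10, 14:50–17:20.
Total common minutes: 10 + 20 + 150 = 180.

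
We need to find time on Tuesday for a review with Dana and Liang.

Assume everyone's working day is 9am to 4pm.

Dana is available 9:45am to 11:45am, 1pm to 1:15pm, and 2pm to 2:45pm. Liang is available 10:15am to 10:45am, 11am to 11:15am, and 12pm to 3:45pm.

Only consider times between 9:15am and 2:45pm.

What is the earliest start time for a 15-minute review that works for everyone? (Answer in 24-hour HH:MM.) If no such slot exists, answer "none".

Dana ∩ Liang: 10:15–10:45, 11:00–11:15, 13:00–13:15, 14:00–14:45.
Restricted to 09:15–14:45: 10:15–10:45, 11:00–11:15, 13:00–13:15, 14:00–14:45.
Windows ≥ 15 min: 10:15–10:45, 11:00–11:15, 13:00–13:15, 14:00–14:45.
Earliest such window starts at 10:15.

10:15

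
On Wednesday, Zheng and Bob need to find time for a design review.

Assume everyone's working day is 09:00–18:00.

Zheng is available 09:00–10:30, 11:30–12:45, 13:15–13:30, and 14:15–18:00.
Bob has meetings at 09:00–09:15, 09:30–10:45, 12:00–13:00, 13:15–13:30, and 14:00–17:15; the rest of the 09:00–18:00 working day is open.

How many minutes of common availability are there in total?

90 minutes

Bob free within 09:00–18:00: 09:15–09:30, 10:45–12:00, 13:00–13:15, 13:30–14:00, 17:15–18:00.
Zheng ∩ Bob: 09:15–09:30, 11:30–12:00, 17:15–18:00.
Total common minutes: 15 + 30 + 45 = 90.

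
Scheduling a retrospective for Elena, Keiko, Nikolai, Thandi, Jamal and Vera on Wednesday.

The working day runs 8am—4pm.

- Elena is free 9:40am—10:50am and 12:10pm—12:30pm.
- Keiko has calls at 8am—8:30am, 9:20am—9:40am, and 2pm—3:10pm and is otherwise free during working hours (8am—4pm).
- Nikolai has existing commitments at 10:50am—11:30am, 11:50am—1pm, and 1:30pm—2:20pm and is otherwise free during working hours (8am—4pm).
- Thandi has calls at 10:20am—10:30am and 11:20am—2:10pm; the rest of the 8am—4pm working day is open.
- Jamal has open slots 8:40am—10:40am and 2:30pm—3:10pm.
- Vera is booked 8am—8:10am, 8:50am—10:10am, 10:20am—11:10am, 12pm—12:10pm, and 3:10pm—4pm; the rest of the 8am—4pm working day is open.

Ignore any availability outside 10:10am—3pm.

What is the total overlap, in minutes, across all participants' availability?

10 minutes

Keiko free within 08:00–16:00: 08:30–09:20, 09:40–14:00, 15:10–16:00.
Nikolai free within 08:00–16:00: 08:00–10:50, 11:30–11:50, 13:00–13:30, 14:20–16:00.
Thandi free within 08:00–16:00: 08:00–10:20, 10:30–11:20, 14:10–16:00.
Vera free within 08:00–16:00: 08:10–08:50, 10:10–10:20, 11:10–12:00, 12:10–15:10.
Elena ∩ Keiko: 09:40–10:50, 12:10–12:30.
Elena ∩ Keiko ∩ Nikolai: 09:40–10:50.
Elena ∩ Keiko ∩ Nikolai ∩ Thandi: 09:40–10:20, 10:30–10:50.
Elena ∩ Keiko ∩ Nikolai ∩ Thandi ∩ Jamal: 09:40–10:20, 10:30–10:40.
Elena ∩ Keiko ∩ Nikolai ∩ Thandi ∩ Jamal ∩ Vera: 10:10–10:20.
Restricted to 10:10–15:00: 10:10–10:20.
Total common minutes: 10.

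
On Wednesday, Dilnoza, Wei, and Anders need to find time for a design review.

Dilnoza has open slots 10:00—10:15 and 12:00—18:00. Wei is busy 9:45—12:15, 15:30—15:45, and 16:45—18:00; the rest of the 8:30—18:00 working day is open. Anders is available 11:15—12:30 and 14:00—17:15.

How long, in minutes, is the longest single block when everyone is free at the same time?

Wei free within 08:30–18:00: 08:30–09:45, 12:15–15:30, 15:45–16:45.
Dilnoza ∩ Wei: 12:15–15:30, 15:45–16:45.
Dilnoza ∩ Wei ∩ Anders: 12:15–12:30, 14:00–15:30, 15:45–16:45.
Common window lengths: 15, 90, 60 min; longest is 90.

90 minutes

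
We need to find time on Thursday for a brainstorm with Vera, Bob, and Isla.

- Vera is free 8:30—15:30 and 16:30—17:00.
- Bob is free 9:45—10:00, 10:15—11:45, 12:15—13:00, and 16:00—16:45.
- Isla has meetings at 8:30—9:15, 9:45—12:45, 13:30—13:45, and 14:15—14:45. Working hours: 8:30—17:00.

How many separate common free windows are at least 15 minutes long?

Isla free within 08:30–17:00: 09:15–09:45, 12:45–13:30, 13:45–14:15, 14:45–17:00.
Vera ∩ Bob: 09:45–10:00, 10:15–11:45, 12:15–13:00, 16:30–16:45.
Vera ∩ Bob ∩ Isla: 12:45–13:00, 16:30–16:45.
Windows ≥ 15 min: 12:45–13:00, 16:30–16:45.
That's 2 windows.

2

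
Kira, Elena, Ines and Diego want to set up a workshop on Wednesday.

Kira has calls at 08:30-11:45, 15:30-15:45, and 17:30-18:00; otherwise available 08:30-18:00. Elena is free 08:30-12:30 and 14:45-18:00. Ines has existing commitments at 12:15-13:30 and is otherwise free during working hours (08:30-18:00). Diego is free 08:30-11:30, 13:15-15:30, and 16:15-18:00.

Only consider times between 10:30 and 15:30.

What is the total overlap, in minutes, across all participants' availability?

Kira free within 08:30–18:00: 11:45–15:30, 15:45–17:30.
Ines free within 08:30–18:00: 08:30–12:15, 13:30–18:00.
Kira ∩ Elena: 11:45–12:30, 14:45–15:30, 15:45–17:30.
Kira ∩ Elena ∩ Ines: 11:45–12:15, 14:45–15:30, 15:45–17:30.
Kira ∩ Elena ∩ Ines ∩ Diego: 14:45–15:30, 16:15–17:30.
Restricted to 10:30–15:30: 14:45–15:30.
Total common minutes: 45.

45 minutes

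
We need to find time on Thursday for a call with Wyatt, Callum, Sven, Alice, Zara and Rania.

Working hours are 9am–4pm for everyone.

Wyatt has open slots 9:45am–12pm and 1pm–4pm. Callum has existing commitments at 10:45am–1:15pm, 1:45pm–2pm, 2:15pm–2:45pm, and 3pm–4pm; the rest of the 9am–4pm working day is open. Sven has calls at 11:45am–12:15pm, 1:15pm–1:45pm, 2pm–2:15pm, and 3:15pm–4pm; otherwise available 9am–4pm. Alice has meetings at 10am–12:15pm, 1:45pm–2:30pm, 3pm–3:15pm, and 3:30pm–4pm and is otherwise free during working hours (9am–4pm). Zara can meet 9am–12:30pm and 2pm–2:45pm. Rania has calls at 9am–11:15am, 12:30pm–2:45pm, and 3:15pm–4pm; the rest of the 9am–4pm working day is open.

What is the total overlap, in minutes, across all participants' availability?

Callum free within 09:00–16:00: 09:00–10:45, 13:15–13:45, 14:00–14:15, 14:45–15:00.
Sven free within 09:00–16:00: 09:00–11:45, 12:15–13:15, 13:45–14:00, 14:15–15:15.
Alice free within 09:00–16:00: 09:00–10:00, 12:15–13:45, 14:30–15:00, 15:15–15:30.
Rania free within 09:00–16:00: 11:15–12:30, 14:45–15:15.
Wyatt ∩ Callum: 09:45–10:45, 13:15–13:45, 14:00–14:15, 14:45–15:00.
Wyatt ∩ Callum ∩ Sven: 09:45–10:45, 14:45–15:00.
Wyatt ∩ Callum ∩ Sven ∩ Alice: 09:45–10:00, 14:45–15:00.
Wyatt ∩ Callum ∩ Sven ∩ Alice ∩ Zara: 09:45–10:00.
Wyatt ∩ Callum ∩ Sven ∩ Alice ∩ Zara ∩ Rania: (none).
Total common minutes: 0.

0 minutes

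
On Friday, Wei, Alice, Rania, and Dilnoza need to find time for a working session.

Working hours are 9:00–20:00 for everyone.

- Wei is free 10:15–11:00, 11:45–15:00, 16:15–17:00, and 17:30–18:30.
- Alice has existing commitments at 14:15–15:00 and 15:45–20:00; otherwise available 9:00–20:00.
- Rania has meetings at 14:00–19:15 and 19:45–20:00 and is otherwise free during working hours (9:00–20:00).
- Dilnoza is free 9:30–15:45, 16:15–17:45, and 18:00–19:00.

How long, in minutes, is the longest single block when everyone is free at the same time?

135 minutes

Alice free within 09:00–20:00: 09:00–14:15, 15:00–15:45.
Rania free within 09:00–20:00: 09:00–14:00, 19:15–19:45.
Wei ∩ Alice: 10:15–11:00, 11:45–14:15.
Wei ∩ Alice ∩ Rania: 10:15–11:00, 11:45–14:00.
Wei ∩ Alice ∩ Rania ∩ Dilnoza: 10:15–11:00, 11:45–14:00.
Common window lengths: 45, 135 min; longest is 135.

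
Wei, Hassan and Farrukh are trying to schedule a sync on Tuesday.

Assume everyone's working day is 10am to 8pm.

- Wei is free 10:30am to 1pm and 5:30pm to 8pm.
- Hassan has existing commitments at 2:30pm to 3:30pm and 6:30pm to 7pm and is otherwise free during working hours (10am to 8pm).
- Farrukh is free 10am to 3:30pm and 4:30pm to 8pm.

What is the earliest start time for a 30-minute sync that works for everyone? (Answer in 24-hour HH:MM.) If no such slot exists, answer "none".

10:30

Hassan free within 10:00–20:00: 10:00–14:30, 15:30–18:30, 19:00–20:00.
Wei ∩ Hassan: 10:30–13:00, 17:30–18:30, 19:00–20:00.
Wei ∩ Hassan ∩ Farrukh: 10:30–13:00, 17:30–18:30, 19:00–20:00.
Windows ≥ 30 min: 10:30–13:00, 17:30–18:30, 19:00–20:00.
Earliest such window starts at 10:30.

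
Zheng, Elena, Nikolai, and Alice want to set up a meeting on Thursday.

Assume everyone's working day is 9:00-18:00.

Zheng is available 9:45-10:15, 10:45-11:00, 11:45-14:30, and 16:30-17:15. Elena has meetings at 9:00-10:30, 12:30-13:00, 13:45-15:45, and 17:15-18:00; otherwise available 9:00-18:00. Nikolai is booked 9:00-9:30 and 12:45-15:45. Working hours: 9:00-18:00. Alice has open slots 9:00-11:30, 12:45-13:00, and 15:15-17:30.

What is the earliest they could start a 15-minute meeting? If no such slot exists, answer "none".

10:45

Elena free within 09:00–18:00: 10:30–12:30, 13:00–13:45, 15:45–17:15.
Nikolai free within 09:00–18:00: 09:30–12:45, 15:45–18:00.
Zheng ∩ Elena: 10:45–11:00, 11:45–12:30, 13:00–13:45, 16:30–17:15.
Zheng ∩ Elena ∩ Nikolai: 10:45–11:00, 11:45–12:30, 16:30–17:15.
Zheng ∩ Elena ∩ Nikolai ∩ Alice: 10:45–11:00, 16:30–17:15.
Windows ≥ 15 min: 10:45–11:00, 16:30–17:15.
Earliest such window starts at 10:45.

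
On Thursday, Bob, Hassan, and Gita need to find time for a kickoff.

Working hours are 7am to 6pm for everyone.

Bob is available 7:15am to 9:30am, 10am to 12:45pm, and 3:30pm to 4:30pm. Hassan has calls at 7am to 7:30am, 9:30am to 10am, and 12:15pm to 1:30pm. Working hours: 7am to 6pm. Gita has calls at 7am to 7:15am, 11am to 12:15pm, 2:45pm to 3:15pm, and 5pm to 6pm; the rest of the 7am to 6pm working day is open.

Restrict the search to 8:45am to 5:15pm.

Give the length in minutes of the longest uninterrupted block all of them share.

Hassan free within 07:00–18:00: 07:30–09:30, 10:00–12:15, 13:30–18:00.
Gita free within 07:00–18:00: 07:15–11:00, 12:15–14:45, 15:15–17:00.
Bob ∩ Hassan: 07:30–09:30, 10:00–12:15, 15:30–16:30.
Bob ∩ Hassan ∩ Gita: 07:30–09:30, 10:00–11:00, 15:30–16:30.
Restricted to 08:45–17:15: 08:45–09:30, 10:00–11:00, 15:30–16:30.
Common window lengths: 45, 60, 60 min; longest is 60.

60 minutes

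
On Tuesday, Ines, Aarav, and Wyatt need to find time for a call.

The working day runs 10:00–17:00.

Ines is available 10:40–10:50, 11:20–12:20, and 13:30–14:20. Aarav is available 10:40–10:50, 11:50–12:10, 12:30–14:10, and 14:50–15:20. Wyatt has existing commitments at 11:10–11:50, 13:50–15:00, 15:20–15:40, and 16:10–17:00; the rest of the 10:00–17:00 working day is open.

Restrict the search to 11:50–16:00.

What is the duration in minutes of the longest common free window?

20 minutes

Wyatt free within 10:00–17:00: 10:00–11:10, 11:50–13:50, 15:00–15:20, 15:40–16:10.
Ines ∩ Aarav: 10:40–10:50, 11:50–12:10, 13:30–14:10.
Ines ∩ Aarav ∩ Wyatt: 10:40–10:50, 11:50–12:10, 13:30–13:50.
Restricted to 11:50–16:00: 11:50–12:10, 13:30–13:50.
Common window lengths: 20, 20 min; longest is 20.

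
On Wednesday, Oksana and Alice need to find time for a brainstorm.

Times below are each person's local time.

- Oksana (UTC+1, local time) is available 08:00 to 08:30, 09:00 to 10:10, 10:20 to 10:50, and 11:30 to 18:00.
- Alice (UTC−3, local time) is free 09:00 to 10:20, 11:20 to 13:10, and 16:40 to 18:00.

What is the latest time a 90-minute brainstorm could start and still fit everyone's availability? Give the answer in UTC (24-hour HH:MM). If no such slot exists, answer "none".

14:40

Oksana → UTC: 07:00–07:30, 08:00–09:10, 09:20–09:50, 10:30–17:00.
Alice → UTC: 12:00–13:20, 14:20–16:10, 19:40–21:00.
Oksana ∩ Alice: 12:00–13:20, 14:20–16:10.
Windows ≥ 90 min: 14:20–16:10.
Latest start in the last window 14:20–16:10 is 16:10 − 90 min = 14:40.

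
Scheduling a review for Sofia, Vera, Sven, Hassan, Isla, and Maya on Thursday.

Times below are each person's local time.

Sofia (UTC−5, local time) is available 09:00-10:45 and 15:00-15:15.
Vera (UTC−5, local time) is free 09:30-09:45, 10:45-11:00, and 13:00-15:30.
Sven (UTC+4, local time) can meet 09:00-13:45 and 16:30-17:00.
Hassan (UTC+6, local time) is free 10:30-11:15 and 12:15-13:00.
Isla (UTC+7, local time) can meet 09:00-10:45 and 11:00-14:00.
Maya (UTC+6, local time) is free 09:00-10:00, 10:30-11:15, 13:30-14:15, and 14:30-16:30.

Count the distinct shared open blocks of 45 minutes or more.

0

Sofia → UTC: 14:00–15:45, 20:00–20:15.
Vera → UTC: 14:30–14:45, 15:45–16:00, 18:00–20:30.
Sven → UTC: 05:00–09:45, 12:30–13:00.
Hassan → UTC: 04:30–05:15, 06:15–07:00.
Isla → UTC: 02:00–03:45, 04:00–07:00.
Maya → UTC: 03:00–04:00, 04:30–05:15, 07:30–08:15, 08:30–10:30.
Sofia ∩ Vera: 14:30–14:45, 20:00–20:15.
Sofia ∩ Vera ∩ Sven: (none).
Sofia ∩ Vera ∩ Sven ∩ Hassan: (none).
Sofia ∩ Vera ∩ Sven ∩ Hassan ∩ Isla: (none).
Sofia ∩ Vera ∩ Sven ∩ Hassan ∩ Isla ∩ Maya: (none).
Windows ≥ 45 min: (none).
That's 0 windows.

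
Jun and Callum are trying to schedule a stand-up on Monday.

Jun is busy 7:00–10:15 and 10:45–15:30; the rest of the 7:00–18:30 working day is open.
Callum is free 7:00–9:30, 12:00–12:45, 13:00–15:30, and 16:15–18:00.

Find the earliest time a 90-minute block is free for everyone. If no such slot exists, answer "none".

16:15

Jun free within 07:00–18:30: 10:15–10:45, 15:30–18:30.
Jun ∩ Callum: 16:15–18:00.
Windows ≥ 90 min: 16:15–18:00.
Earliest such window starts at 16:15.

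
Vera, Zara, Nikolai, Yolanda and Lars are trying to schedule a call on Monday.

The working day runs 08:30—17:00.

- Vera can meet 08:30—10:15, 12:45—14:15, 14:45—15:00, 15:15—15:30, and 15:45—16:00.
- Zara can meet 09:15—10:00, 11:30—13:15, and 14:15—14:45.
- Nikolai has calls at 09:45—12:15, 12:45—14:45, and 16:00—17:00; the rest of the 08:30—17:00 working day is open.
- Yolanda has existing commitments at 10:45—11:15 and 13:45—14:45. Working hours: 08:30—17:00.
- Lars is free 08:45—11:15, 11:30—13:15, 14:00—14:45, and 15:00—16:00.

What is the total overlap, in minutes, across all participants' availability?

Nikolai free within 08:30–17:00: 08:30–09:45, 12:15–12:45, 14:45–16:00.
Yolanda free within 08:30–17:00: 08:30–10:45, 11:15–13:45, 14:45–17:00.
Vera ∩ Zara: 09:15–10:00, 12:45–13:15.
Vera ∩ Zara ∩ Nikolai: 09:15–09:45.
Vera ∩ Zara ∩ Nikolai ∩ Yolanda: 09:15–09:45.
Vera ∩ Zara ∩ Nikolai ∩ Yolanda ∩ Lars: 09:15–09:45.
Total common minutes: 30.

30 minutes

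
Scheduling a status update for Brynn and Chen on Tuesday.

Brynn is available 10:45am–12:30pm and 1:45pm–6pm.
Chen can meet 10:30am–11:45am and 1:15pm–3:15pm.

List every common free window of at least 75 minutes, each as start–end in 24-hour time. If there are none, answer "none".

13:45–15:15

Brynn ∩ Chen: 10:45–11:45, 13:45–15:15.
Windows ≥ 75 min: 13:45–15:15.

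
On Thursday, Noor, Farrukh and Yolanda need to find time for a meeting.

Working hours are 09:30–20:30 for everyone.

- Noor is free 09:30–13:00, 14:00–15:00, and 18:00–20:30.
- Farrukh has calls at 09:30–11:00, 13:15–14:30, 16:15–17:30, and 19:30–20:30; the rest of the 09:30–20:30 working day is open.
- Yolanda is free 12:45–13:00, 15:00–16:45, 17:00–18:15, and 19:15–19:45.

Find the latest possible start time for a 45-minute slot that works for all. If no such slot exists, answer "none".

Farrukh free within 09:30–20:30: 11:00–13:15, 14:30–16:15, 17:30–19:30.
Noor ∩ Farrukh: 11:00–13:00, 14:30–15:00, 18:00–19:30.
Noor ∩ Farrukh ∩ Yolanda: 12:45–13:00, 18:00–18:15, 19:15–19:30.
Windows ≥ 45 min: (none).

none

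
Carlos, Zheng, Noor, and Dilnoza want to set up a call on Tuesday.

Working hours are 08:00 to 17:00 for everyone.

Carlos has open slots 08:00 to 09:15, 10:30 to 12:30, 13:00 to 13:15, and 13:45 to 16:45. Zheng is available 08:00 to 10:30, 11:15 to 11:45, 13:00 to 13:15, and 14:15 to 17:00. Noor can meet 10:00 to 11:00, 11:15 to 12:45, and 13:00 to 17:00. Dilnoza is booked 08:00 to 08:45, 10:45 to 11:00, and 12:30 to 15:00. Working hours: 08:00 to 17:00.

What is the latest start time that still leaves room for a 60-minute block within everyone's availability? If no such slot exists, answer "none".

Dilnoza free within 08:00–17:00: 08:45–10:45, 11:00–12:30, 15:00–17:00.
Carlos ∩ Zheng: 08:00–09:15, 11:15–11:45, 13:00–13:15, 14:15–16:45.
Carlos ∩ Zheng ∩ Noor: 11:15–11:45, 13:00–13:15, 14:15–16:45.
Carlos ∩ Zheng ∩ Noor ∩ Dilnoza: 11:15–11:45, 15:00–16:45.
Windows ≥ 60 min: 15:00–16:45.
Latest start in the last window 15:00–16:45 is 16:45 − 60 min = 15:45.

15:45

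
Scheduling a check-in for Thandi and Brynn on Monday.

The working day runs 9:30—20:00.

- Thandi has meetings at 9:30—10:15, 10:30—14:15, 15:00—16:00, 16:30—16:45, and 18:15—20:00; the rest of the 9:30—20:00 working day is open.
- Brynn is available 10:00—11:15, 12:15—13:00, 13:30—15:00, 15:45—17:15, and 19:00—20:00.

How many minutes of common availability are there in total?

120 minutes

Thandi free within 09:30–20:00: 10:15–10:30, 14:15–15:00, 16:00–16:30, 16:45–18:15.
Thandi ∩ Brynn: 10:15–10:30, 14:15–15:00, 16:00–16:30, 16:45–17:15.
Total common minutes: 15 + 45 + 30 + 30 = 120.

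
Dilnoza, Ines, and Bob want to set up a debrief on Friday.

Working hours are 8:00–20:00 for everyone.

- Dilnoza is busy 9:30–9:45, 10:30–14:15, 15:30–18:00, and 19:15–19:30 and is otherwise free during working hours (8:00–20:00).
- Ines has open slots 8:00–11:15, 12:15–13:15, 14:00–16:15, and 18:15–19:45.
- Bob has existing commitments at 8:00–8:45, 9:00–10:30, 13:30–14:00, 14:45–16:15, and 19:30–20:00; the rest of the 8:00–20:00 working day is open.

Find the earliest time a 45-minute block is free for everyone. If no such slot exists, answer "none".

Dilnoza free within 08:00–20:00: 08:00–09:30, 09:45–10:30, 14:15–15:30, 18:00–19:15, 19:30–20:00.
Bob free within 08:00–20:00: 08:45–09:00, 10:30–13:30, 14:00–14:45, 16:15–19:30.
Dilnoza ∩ Ines: 08:00–09:30, 09:45–10:30, 14:15–15:30, 18:15–19:15, 19:30–19:45.
Dilnoza ∩ Ines ∩ Bob: 08:45–09:00, 14:15–14:45, 18:15–19:15.
Windows ≥ 45 min: 18:15–19:15.
Earliest such window starts at 18:15.

18:15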